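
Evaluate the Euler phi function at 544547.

Factor: 544547 = 61 · 79 · 113.
φ(544547) = (61−1) · (79−1) · (113−1) = 60 · 78 · 112 = 524160.

524160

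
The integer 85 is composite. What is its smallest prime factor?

5

85 is odd.
Digit sum 13, not divisible by 3.
Ends in 5: divisible by 5.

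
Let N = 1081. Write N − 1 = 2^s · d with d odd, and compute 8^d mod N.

1081 − 1 = 1080 = 2^3 · 135, so d = 135.
8^1 ≡ 8 (mod 1081)
8^2 ≡ 8^2 = 64 ≡ 64 (mod 1081)
8^4 ≡ 64^2 = 4096 ≡ 853 (mod 1081)
8^8 ≡ 853^2 = 727609 ≡ 96 (mod 1081)
8^16 ≡ 96^2 = 9216 ≡ 568 (mod 1081)
8^32 ≡ 568^2 = 322624 ≡ 486 (mod 1081)
8^64 ≡ 486^2 = 236196 ≡ 538 (mod 1081)
8^128 ≡ 538^2 = 289444 ≡ 817 (mod 1081)
135 = 128 + 4 + 2 + 1 in binary powers of 2.
So 8^135 ≡ 817 · 853 · 64 · 8 ≡ 75 (mod 1081).
Squaring chain: 75 → 220 → 836; never reaches −1, so base 8 is a Miller–Rabin witness that 1081 is composite.

75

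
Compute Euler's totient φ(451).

Factor: 451 = 11 · 41.
φ(451) = (11−1) · (41−1) = 10 · 40 = 400.

400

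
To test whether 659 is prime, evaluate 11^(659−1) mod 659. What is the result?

1

11^1 ≡ 11 (mod 659)
11^2 ≡ 11^2 = 121 ≡ 121 (mod 659)
11^4 ≡ 121^2 = 14641 ≡ 143 (mod 659)
11^8 ≡ 143^2 = 20449 ≡ 20 (mod 659)
11^16 ≡ 20^2 = 400 ≡ 400 (mod 659)
11^32 ≡ 400^2 = 160000 ≡ 522 (mod 659)
11^64 ≡ 522^2 = 272484 ≡ 317 (mod 659)
11^128 ≡ 317^2 = 100489 ≡ 321 (mod 659)
11^256 ≡ 321^2 = 103041 ≡ 237 (mod 659)
11^512 ≡ 237^2 = 56169 ≡ 154 (mod 659)
658 = 512 + 128 + 16 + 2 in binary powers of 2.
So 11^658 ≡ 154 · 321 · 400 · 121 ≡ 1 (mod 659).
Since the result is 1, base 11 gives no evidence that 659 is composite.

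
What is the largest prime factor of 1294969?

71

1294969 = 13 · 99613
99613 = 23 · 4331
4331 = 61 · 71
71 is prime.
So 1294969 = 13 · 23 · 61 · 71; the largest prime factor is 71.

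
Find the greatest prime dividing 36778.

36778 = 2 · 18389
18389 = 7 · 2627
2627 = 37 · 71
71 is prime.
So 36778 = 2 · 7 · 37 · 71; the largest prime factor is 71.

71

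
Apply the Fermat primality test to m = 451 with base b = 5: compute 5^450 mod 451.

122

5^1 ≡ 5 (mod 451)
5^2 ≡ 5^2 = 25 ≡ 25 (mod 451)
5^4 ≡ 25^2 = 625 ≡ 174 (mod 451)
5^8 ≡ 174^2 = 30276 ≡ 59 (mod 451)
5^16 ≡ 59^2 = 3481 ≡ 324 (mod 451)
5^32 ≡ 324^2 = 104976 ≡ 344 (mod 451)
5^64 ≡ 344^2 = 118336 ≡ 174 (mod 451)
5^128 ≡ 174^2 = 30276 ≡ 59 (mod 451)
5^256 ≡ 59^2 = 3481 ≡ 324 (mod 451)
450 = 256 + 128 + 64 + 2 in binary powers of 2.
So 5^450 ≡ 324 · 59 · 174 · 25 ≡ 122 (mod 451).
Since 122 ≠ 1, base 5 is a Fermat witness: 451 is composite.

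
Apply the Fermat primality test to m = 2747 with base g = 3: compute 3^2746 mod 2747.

91

3^1 ≡ 3 (mod 2747)
3^2 ≡ 3^2 = 9 ≡ 9 (mod 2747)
3^4 ≡ 9^2 = 81 ≡ 81 (mod 2747)
3^8 ≡ 81^2 = 6561 ≡ 1067 (mod 2747)
3^16 ≡ 1067^2 = 1138489 ≡ 1231 (mod 2747)
3^32 ≡ 1231^2 = 1515361 ≡ 1764 (mod 2747)
3^64 ≡ 1764^2 = 3111696 ≡ 2092 (mod 2747)
3^128 ≡ 2092^2 = 4376464 ≡ 493 (mod 2747)
3^256 ≡ 493^2 = 243049 ≡ 1313 (mod 2747)
3^512 ≡ 1313^2 = 1723969 ≡ 1600 (mod 2747)
3^1024 ≡ 1600^2 = 2560000 ≡ 2543 (mod 2747)
3^2048 ≡ 2543^2 = 6466849 ≡ 411 (mod 2747)
2746 = 2048 + 512 + 128 + 32 + 16 + 8 + 2 in binary powers of 2.
So 3^2746 ≡ 411 · 1600 · 493 · 1764 · 1231 · 1067 · 9 ≡ 91 (mod 2747).
Since 91 ≠ 1, base 3 is a Fermat witness: 2747 is composite.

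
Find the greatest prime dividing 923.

71

923 = 13 · 71
71 is prime.
So 923 = 13 · 71; the largest prime factor is 71.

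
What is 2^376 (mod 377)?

2^1 ≡ 2 (mod 377)
2^2 ≡ 2^2 = 4 ≡ 4 (mod 377)
2^4 ≡ 4^2 = 16 ≡ 16 (mod 377)
2^8 ≡ 16^2 = 256 ≡ 256 (mod 377)
2^16 ≡ 256^2 = 65536 ≡ 315 (mod 377)
2^32 ≡ 315^2 = 99225 ≡ 74 (mod 377)
2^64 ≡ 74^2 = 5476 ≡ 198 (mod 377)
2^128 ≡ 198^2 = 39204 ≡ 373 (mod 377)
2^256 ≡ 373^2 = 139129 ≡ 16 (mod 377)
376 = 256 + 64 + 32 + 16 + 8 in binary powers of 2.
So 2^376 ≡ 16 · 198 · 74 · 315 · 256 ≡ 94 (mod 377).
Since 94 ≠ 1, base 2 is a Fermat witness: 377 is composite.

94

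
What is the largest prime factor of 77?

11

77 = 7 · 11
11 is prime.
So 77 = 7 · 11; the largest prime factor is 11.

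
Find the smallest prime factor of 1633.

23

1633 is odd.
Digit sum 13, not divisible by 3.
Ends in 3: not divisible by 5.
7: 1633 = 7·233 + 2
11: 1633 = 11·148 + 5
13: 1633 = 13·125 + 8
17: 1633 = 17·96 + 1
19: 1633 = 19·85 + 18
23: 1633 = 23·71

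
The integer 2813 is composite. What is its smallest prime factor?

2813 is odd.
Digit sum 14, not divisible by 3.
Ends in 3: not divisible by 5.
7: 2813 = 7·401 + 6
11: 2813 = 11·255 + 8
13: 2813 = 13·216 + 5
17: 2813 = 17·165 + 8
19: 2813 = 19·148 + 1
23: 2813 = 23·122 + 7
29: 2813 = 29·97

29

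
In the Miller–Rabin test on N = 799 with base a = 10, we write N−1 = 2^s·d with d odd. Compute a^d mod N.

799 − 1 = 798 = 2^1 · 399, so d = 399.
10^1 ≡ 10 (mod 799)
10^2 ≡ 10^2 = 100 ≡ 100 (mod 799)
10^4 ≡ 100^2 = 10000 ≡ 412 (mod 799)
10^8 ≡ 412^2 = 169744 ≡ 356 (mod 799)
10^16 ≡ 356^2 = 126736 ≡ 494 (mod 799)
10^32 ≡ 494^2 = 244036 ≡ 341 (mod 799)
10^64 ≡ 341^2 = 116281 ≡ 426 (mod 799)
10^128 ≡ 426^2 = 181476 ≡ 103 (mod 799)
10^256 ≡ 103^2 = 10609 ≡ 222 (mod 799)
399 = 256 + 128 + 8 + 4 + 2 + 1 in binary powers of 2.
So 10^399 ≡ 222 · 103 · 356 · 412 · 100 · 10 ≡ 114 (mod 799).
Squaring chain: 114; never reaches −1, so base 10 is a Miller–Rabin witness that 799 is composite.

114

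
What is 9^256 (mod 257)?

1

9^1 ≡ 9 (mod 257)
9^2 ≡ 9^2 = 81 ≡ 81 (mod 257)
9^4 ≡ 81^2 = 6561 ≡ 136 (mod 257)
9^8 ≡ 136^2 = 18496 ≡ 249 (mod 257)
9^16 ≡ 249^2 = 62001 ≡ 64 (mod 257)
9^32 ≡ 64^2 = 4096 ≡ 241 (mod 257)
9^64 ≡ 241^2 = 58081 ≡ 256 (mod 257)
9^128 ≡ 256^2 = 65536 ≡ 1 (mod 257)
9^256 ≡ 1^2 = 1 ≡ 1 (mod 257)
256 = 256 in binary powers of 2.
So 9^256 ≡ 1 ≡ 1 (mod 257).
Since the result is 1, base 9 gives no evidence that 257 is composite.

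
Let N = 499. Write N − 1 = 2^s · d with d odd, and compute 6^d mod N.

1

499 − 1 = 498 = 2^1 · 249, so d = 249.
6^1 ≡ 6 (mod 499)
6^2 ≡ 6^2 = 36 ≡ 36 (mod 499)
6^4 ≡ 36^2 = 1296 ≡ 298 (mod 499)
6^8 ≡ 298^2 = 88804 ≡ 481 (mod 499)
6^16 ≡ 481^2 = 231361 ≡ 324 (mod 499)
6^32 ≡ 324^2 = 104976 ≡ 186 (mod 499)
6^64 ≡ 186^2 = 34596 ≡ 165 (mod 499)
6^128 ≡ 165^2 = 27225 ≡ 279 (mod 499)
249 = 128 + 64 + 32 + 16 + 8 + 1 in binary powers of 2.
So 6^249 ≡ 279 · 165 · 186 · 324 · 481 · 6 ≡ 1 (mod 499).
Since 6^d ≡ 1 (mod 499), base 6 does not prove 499 composite.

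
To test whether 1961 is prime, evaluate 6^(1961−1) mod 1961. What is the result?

6^1 ≡ 6 (mod 1961)
6^2 ≡ 6^2 = 36 ≡ 36 (mod 1961)
6^4 ≡ 36^2 = 1296 ≡ 1296 (mod 1961)
6^8 ≡ 1296^2 = 1679616 ≡ 1000 (mod 1961)
6^16 ≡ 1000^2 = 1000000 ≡ 1851 (mod 1961)
6^32 ≡ 1851^2 = 3426201 ≡ 334 (mod 1961)
6^64 ≡ 334^2 = 111556 ≡ 1740 (mod 1961)
6^128 ≡ 1740^2 = 3027600 ≡ 1777 (mod 1961)
6^256 ≡ 1777^2 = 3157729 ≡ 519 (mod 1961)
6^512 ≡ 519^2 = 269361 ≡ 704 (mod 1961)
6^1024 ≡ 704^2 = 495616 ≡ 1444 (mod 1961)
1960 = 1024 + 512 + 256 + 128 + 32 + 8 in binary powers of 2.
So 6^1960 ≡ 1444 · 704 · 519 · 1777 · 334 · 1000 ≡ 1444 (mod 1961).
Since 1444 ≠ 1, base 6 is a Fermat witness: 1961 is composite.

1444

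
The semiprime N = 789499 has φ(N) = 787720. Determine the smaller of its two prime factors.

φ(n) = (p−1)(q−1) = n − (p+q) + 1, so p + q = 789499 − 787720 + 1 = 1780.
p and q are the roots of t² − 1780t + 789499 = 0.
Discriminant: 1780² − 4·789499 = 3168400 − 3157996 = 10404; √10404 = 102.
q = (1780 − 102)/2 = 839, p = (1780 + 102)/2 = 941.
Check: 839 · 941 = 789499.

839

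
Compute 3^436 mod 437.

347

3^1 ≡ 3 (mod 437)
3^2 ≡ 3^2 = 9 ≡ 9 (mod 437)
3^4 ≡ 9^2 = 81 ≡ 81 (mod 437)
3^8 ≡ 81^2 = 6561 ≡ 6 (mod 437)
3^16 ≡ 6^2 = 36 ≡ 36 (mod 437)
3^32 ≡ 36^2 = 1296 ≡ 422 (mod 437)
3^64 ≡ 422^2 = 178084 ≡ 225 (mod 437)
3^128 ≡ 225^2 = 50625 ≡ 370 (mod 437)
3^256 ≡ 370^2 = 136900 ≡ 119 (mod 437)
436 = 256 + 128 + 32 + 16 + 4 in binary powers of 2.
So 3^436 ≡ 119 · 370 · 422 · 36 · 81 ≡ 347 (mod 437).
Since 347 ≠ 1, base 3 is a Fermat witness: 437 is composite.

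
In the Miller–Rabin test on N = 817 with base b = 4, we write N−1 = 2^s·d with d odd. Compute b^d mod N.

790

817 − 1 = 816 = 2^4 · 51, so d = 51.
4^1 ≡ 4 (mod 817)
4^2 ≡ 4^2 = 16 ≡ 16 (mod 817)
4^4 ≡ 16^2 = 256 ≡ 256 (mod 817)
4^8 ≡ 256^2 = 65536 ≡ 176 (mod 817)
4^16 ≡ 176^2 = 30976 ≡ 747 (mod 817)
4^32 ≡ 747^2 = 558009 ≡ 815 (mod 817)
51 = 32 + 16 + 2 + 1 in binary powers of 2.
So 4^51 ≡ 815 · 747 · 16 · 4 ≡ 790 (mod 817).
Squaring chain: 790 → 729 → 391 → 102; never reaches −1, so base 4 is a Miller–Rabin witness that 817 is composite.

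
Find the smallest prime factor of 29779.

29779 is odd.
Digit sum 34, not divisible by 3.
Ends in 9: not divisible by 5.
7: 29779 = 7·4254 + 1
11: 29779 = 11·2707 + 2
13: 29779 = 13·2290 + 9
17: 29779 = 17·1751 + 12
19: 29779 = 19·1567 + 6
23: 29779 = 23·1294 + 17
29: 29779 = 29·1026 + 25
31: 29779 = 31·960 + 19
37: 29779 = 37·804 + 31
41: 29779 = 41·726 + 13
43: 29779 = 43·692 + 23
47: 29779 = 47·633 + 28
53: 29779 = 53·561 + 46
59: 29779 = 59·504 + 43
61: 29779 = 61·488 + 11
67: 29779 = 67·444 + 31
71: 29779 = 71·419 + 30
73: 29779 = 73·407 + 68
79: 29779 = 79·376 + 75
83: 29779 = 83·358 + 65
89: 29779 = 89·334 + 53
97: 29779 = 97·307

97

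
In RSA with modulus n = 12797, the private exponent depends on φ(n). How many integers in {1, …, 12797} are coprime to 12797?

12540

Factor: 12797 = 67 · 191.
φ(12797) = (67−1) · (191−1) = 66 · 190 = 12540.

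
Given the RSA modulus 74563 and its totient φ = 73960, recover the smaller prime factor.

φ(n) = (p−1)(q−1) = n − (p+q) + 1, so p + q = 74563 − 73960 + 1 = 604.
p and q are the roots of t² − 604t + 74563 = 0.
Discriminant: 604² − 4·74563 = 364816 − 298252 = 66564; √66564 = 258.
q = (604 − 258)/2 = 173, p = (604 + 258)/2 = 431.
Check: 173 · 431 = 74563.

173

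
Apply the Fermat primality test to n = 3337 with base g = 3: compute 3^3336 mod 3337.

3^1 ≡ 3 (mod 3337)
3^2 ≡ 3^2 = 9 ≡ 9 (mod 3337)
3^4 ≡ 9^2 = 81 ≡ 81 (mod 3337)
3^8 ≡ 81^2 = 6561 ≡ 3224 (mod 3337)
3^16 ≡ 3224^2 = 10394176 ≡ 2758 (mod 3337)
3^32 ≡ 2758^2 = 7606564 ≡ 1541 (mod 3337)
3^64 ≡ 1541^2 = 2374681 ≡ 2074 (mod 3337)
3^128 ≡ 2074^2 = 4301476 ≡ 83 (mod 3337)
3^256 ≡ 83^2 = 6889 ≡ 215 (mod 3337)
3^512 ≡ 215^2 = 46225 ≡ 2844 (mod 3337)
3^1024 ≡ 2844^2 = 8088336 ≡ 2785 (mod 3337)
3^2048 ≡ 2785^2 = 7756225 ≡ 1037 (mod 3337)
3336 = 2048 + 1024 + 256 + 8 in binary powers of 2.
So 3^3336 ≡ 1037 · 2785 · 215 · 3224 ≡ 144 (mod 3337).
Since 144 ≠ 1, base 3 is a Fermat witness: 3337 is composite.

144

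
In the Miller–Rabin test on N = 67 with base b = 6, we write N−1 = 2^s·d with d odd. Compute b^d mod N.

1

67 − 1 = 66 = 2^1 · 33, so d = 33.
6^1 ≡ 6 (mod 67)
6^2 ≡ 6^2 = 36 ≡ 36 (mod 67)
6^4 ≡ 36^2 = 1296 ≡ 23 (mod 67)
6^8 ≡ 23^2 = 529 ≡ 60 (mod 67)
6^16 ≡ 60^2 = 3600 ≡ 49 (mod 67)
6^32 ≡ 49^2 = 2401 ≡ 56 (mod 67)
33 = 32 + 1 in binary powers of 2.
So 6^33 ≡ 56 · 6 ≡ 1 (mod 67).
Since 6^d ≡ 1 (mod 67), base 6 does not prove 67 composite.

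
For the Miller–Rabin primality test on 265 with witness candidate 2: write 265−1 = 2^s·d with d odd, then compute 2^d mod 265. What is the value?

137

265 − 1 = 264 = 2^3 · 33, so d = 33.
2^1 ≡ 2 (mod 265)
2^2 ≡ 2^2 = 4 ≡ 4 (mod 265)
2^4 ≡ 4^2 = 16 ≡ 16 (mod 265)
2^8 ≡ 16^2 = 256 ≡ 256 (mod 265)
2^16 ≡ 256^2 = 65536 ≡ 81 (mod 265)
2^32 ≡ 81^2 = 6561 ≡ 201 (mod 265)
33 = 32 + 1 in binary powers of 2.
So 2^33 ≡ 201 · 2 ≡ 137 (mod 265).
Squaring chain: 137 → 219 → 261; never reaches −1, so base 2 is a Miller–Rabin witness that 265 is composite.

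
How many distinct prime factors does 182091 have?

182091 = 3 · 60697
60697 = 7 · 8671
8671 = 13 · 667
667 = 23 · 29
182091 = 3 · 7 · 13 · 23 · 29, which has 5 distinct prime factors.

5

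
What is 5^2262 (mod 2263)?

5^1 ≡ 5 (mod 2263)
5^2 ≡ 5^2 = 25 ≡ 25 (mod 2263)
5^4 ≡ 25^2 = 625 ≡ 625 (mod 2263)
5^8 ≡ 625^2 = 390625 ≡ 1389 (mod 2263)
5^16 ≡ 1389^2 = 1929321 ≡ 1245 (mod 2263)
5^32 ≡ 1245^2 = 1550025 ≡ 2133 (mod 2263)
5^64 ≡ 2133^2 = 4549689 ≡ 1059 (mod 2263)
5^128 ≡ 1059^2 = 1121481 ≡ 1296 (mod 2263)
5^256 ≡ 1296^2 = 1679616 ≡ 470 (mod 2263)
5^512 ≡ 470^2 = 220900 ≡ 1389 (mod 2263)
5^1024 ≡ 1389^2 = 1929321 ≡ 1245 (mod 2263)
5^2048 ≡ 1245^2 = 1550025 ≡ 2133 (mod 2263)
2262 = 2048 + 128 + 64 + 16 + 4 + 2 in binary powers of 2.
So 5^2262 ≡ 2133 · 1296 · 1059 · 1245 · 625 · 25 ≡ 900 (mod 2263).
Since 900 ≠ 1, base 5 is a Fermat witness: 2263 is composite.

900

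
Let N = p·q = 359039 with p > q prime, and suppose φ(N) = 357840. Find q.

569

φ(n) = (p−1)(q−1) = n − (p+q) + 1, so p + q = 359039 − 357840 + 1 = 1200.
p and q are the roots of t² − 1200t + 359039 = 0.
Discriminant: 1200² − 4·359039 = 1440000 − 1436156 = 3844; √3844 = 62.
q = (1200 − 62)/2 = 569, p = (1200 + 62)/2 = 631.
Check: 569 · 631 = 359039.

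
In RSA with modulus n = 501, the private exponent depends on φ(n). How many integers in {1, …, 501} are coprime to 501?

332

Factor: 501 = 3 · 167.
φ(501) = (3−1) · (167−1) = 2 · 166 = 332.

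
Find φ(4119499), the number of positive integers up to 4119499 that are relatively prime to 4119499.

Factor: 4119499 = 127 · 163 · 199.
φ(4119499) = (127−1) · (163−1) · (199−1) = 126 · 162 · 198 = 4041576.

4041576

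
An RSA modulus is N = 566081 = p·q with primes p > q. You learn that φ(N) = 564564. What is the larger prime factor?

859

φ(n) = (p−1)(q−1) = n − (p+q) + 1, so p + q = 566081 − 564564 + 1 = 1518.
p and q are the roots of t² − 1518t + 566081 = 0.
Discriminant: 1518² − 4·566081 = 2304324 − 2264324 = 40000; √40000 = 200.
q = (1518 − 200)/2 = 659, p = (1518 + 200)/2 = 859.
Check: 659 · 859 = 566081.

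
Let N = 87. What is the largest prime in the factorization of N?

87 = 3 · 29
29 is prime.
So 87 = 3 · 29; the largest prime factor is 29.

29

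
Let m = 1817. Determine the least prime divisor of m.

1817 is odd.
Digit sum 17, not divisible by 3.
Ends in 7: not divisible by 5.
7: 1817 = 7·259 + 4
11: 1817 = 11·165 + 2
13: 1817 = 13·139 + 10
17: 1817 = 17·106 + 15
19: 1817 = 19·95 + 12
23: 1817 = 23·79

23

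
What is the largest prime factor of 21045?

61

21045 = 3 · 7015
7015 = 5 · 1403
1403 = 23 · 61
61 is prime.
So 21045 = 3 · 5 · 23 · 61; the largest prime factor is 61.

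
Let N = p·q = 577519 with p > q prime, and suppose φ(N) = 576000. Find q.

φ(n) = (p−1)(q−1) = n − (p+q) + 1, so p + q = 577519 − 576000 + 1 = 1520.
p and q are the roots of t² − 1520t + 577519 = 0.
Discriminant: 1520² − 4·577519 = 2310400 − 2310076 = 324; √324 = 18.
q = (1520 − 18)/2 = 751, p = (1520 + 18)/2 = 769.
Check: 751 · 769 = 577519.

751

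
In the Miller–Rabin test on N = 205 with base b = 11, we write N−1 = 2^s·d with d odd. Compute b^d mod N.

205 − 1 = 204 = 2^2 · 51, so d = 51.
11^1 ≡ 11 (mod 205)
11^2 ≡ 11^2 = 121 ≡ 121 (mod 205)
11^4 ≡ 121^2 = 14641 ≡ 86 (mod 205)
11^8 ≡ 86^2 = 7396 ≡ 16 (mod 205)
11^16 ≡ 16^2 = 256 ≡ 51 (mod 205)
11^32 ≡ 51^2 = 2601 ≡ 141 (mod 205)
51 = 32 + 16 + 2 + 1 in binary powers of 2.
So 11^51 ≡ 141 · 51 · 121 · 11 ≡ 181 (mod 205).
Squaring chain: 181 → 166; never reaches −1, so base 11 is a Miller–Rabin witness that 205 is composite.

181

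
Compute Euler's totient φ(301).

Factor: 301 = 7 · 43.
φ(301) = (7−1) · (43−1) = 6 · 42 = 252.

252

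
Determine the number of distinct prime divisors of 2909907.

2909907 = 3^2 · 323323
323323 = 7 · 46189
46189 = 11 · 4199
4199 = 13 · 323
323 = 17 · 19
2909907 = 3^2 · 7 · 11 · 13 · 17 · 19, which has 6 distinct prime factors.

6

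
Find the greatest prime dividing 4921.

4921 = 7 · 703
703 = 19 · 37
37 is prime.
So 4921 = 7 · 19 · 37; the largest prime factor is 37.

37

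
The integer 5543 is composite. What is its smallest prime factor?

23

5543 is odd.
Digit sum 17, not divisible by 3.
Ends in 3: not divisible by 5.
7: 5543 = 7·791 + 6
11: 5543 = 11·503 + 10
13: 5543 = 13·426 + 5
17: 5543 = 17·326 + 1
19: 5543 = 19·291 + 14
23: 5543 = 23·241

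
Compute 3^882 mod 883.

1

3^1 ≡ 3 (mod 883)
3^2 ≡ 3^2 = 9 ≡ 9 (mod 883)
3^4 ≡ 9^2 = 81 ≡ 81 (mod 883)
3^8 ≡ 81^2 = 6561 ≡ 380 (mod 883)
3^16 ≡ 380^2 = 144400 ≡ 471 (mod 883)
3^32 ≡ 471^2 = 221841 ≡ 208 (mod 883)
3^64 ≡ 208^2 = 43264 ≡ 880 (mod 883)
3^128 ≡ 880^2 = 774400 ≡ 9 (mod 883)
3^256 ≡ 9^2 = 81 ≡ 81 (mod 883)
3^512 ≡ 81^2 = 6561 ≡ 380 (mod 883)
882 = 512 + 256 + 64 + 32 + 16 + 2 in binary powers of 2.
So 3^882 ≡ 380 · 81 · 880 · 208 · 471 · 9 ≡ 1 (mod 883).
Since the result is 1, base 3 gives no evidence that 883 is composite.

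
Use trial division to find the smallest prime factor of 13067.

73

13067 is odd.
Digit sum 17, not divisible by 3.
Ends in 7: not divisible by 5.
7: 13067 = 7·1866 + 5
11: 13067 = 11·1187 + 10
13: 13067 = 13·1005 + 2
17: 13067 = 17·768 + 11
19: 13067 = 19·687 + 14
23: 13067 = 23·568 + 3
29: 13067 = 29·450 + 17
31: 13067 = 31·421 + 16
37: 13067 = 37·353 + 6
41: 13067 = 41·318 + 29
43: 13067 = 43·303 + 38
47: 13067 = 47·278 + 1
53: 13067 = 53·246 + 29
59: 13067 = 59·221 + 28
61: 13067 = 61·214 + 13
67: 13067 = 67·195 + 2
71: 13067 = 71·184 + 3
73: 13067 = 73·179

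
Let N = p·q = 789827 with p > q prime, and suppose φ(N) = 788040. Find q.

797

φ(n) = (p−1)(q−1) = n − (p+q) + 1, so p + q = 789827 − 788040 + 1 = 1788.
p and q are the roots of t² − 1788t + 789827 = 0.
Discriminant: 1788² − 4·789827 = 3196944 − 3159308 = 37636; √37636 = 194.
q = (1788 − 194)/2 = 797, p = (1788 + 194)/2 = 991.
Check: 797 · 991 = 789827.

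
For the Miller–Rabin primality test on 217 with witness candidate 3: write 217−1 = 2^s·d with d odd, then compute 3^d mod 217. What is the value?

209

217 − 1 = 216 = 2^3 · 27, so d = 27.
3^1 ≡ 3 (mod 217)
3^2 ≡ 3^2 = 9 ≡ 9 (mod 217)
3^4 ≡ 9^2 = 81 ≡ 81 (mod 217)
3^8 ≡ 81^2 = 6561 ≡ 51 (mod 217)
3^16 ≡ 51^2 = 2601 ≡ 214 (mod 217)
27 = 16 + 8 + 2 + 1 in binary powers of 2.
So 3^27 ≡ 214 · 51 · 9 · 3 ≡ 209 (mod 217).
Squaring chain: 209 → 64 → 190; never reaches −1, so base 3 is a Miller–Rabin witness that 217 is composite.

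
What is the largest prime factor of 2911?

2911 = 41 · 71
71 is prime.
So 2911 = 41 · 71; the largest prime factor is 71.

71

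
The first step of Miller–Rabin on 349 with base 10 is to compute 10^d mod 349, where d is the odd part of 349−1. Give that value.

136

349 − 1 = 348 = 2^2 · 87, so d = 87.
10^1 ≡ 10 (mod 349)
10^2 ≡ 10^2 = 100 ≡ 100 (mod 349)
10^4 ≡ 100^2 = 10000 ≡ 228 (mod 349)
10^8 ≡ 228^2 = 51984 ≡ 332 (mod 349)
10^16 ≡ 332^2 = 110224 ≡ 289 (mod 349)
10^32 ≡ 289^2 = 83521 ≡ 110 (mod 349)
10^64 ≡ 110^2 = 12100 ≡ 234 (mod 349)
87 = 64 + 16 + 4 + 2 + 1 in binary powers of 2.
So 10^87 ≡ 234 · 289 · 228 · 100 · 10 ≡ 136 (mod 349).
Squaring chain: 136 → 348; reaches −1, so base 10 does not prove 349 composite.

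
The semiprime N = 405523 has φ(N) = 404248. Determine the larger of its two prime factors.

φ(n) = (p−1)(q−1) = n − (p+q) + 1, so p + q = 405523 − 404248 + 1 = 1276.
p and q are the roots of t² − 1276t + 405523 = 0.
Discriminant: 1276² − 4·405523 = 1628176 − 1622092 = 6084; √6084 = 78.
q = (1276 − 78)/2 = 599, p = (1276 + 78)/2 = 677.
Check: 599 · 677 = 405523.

677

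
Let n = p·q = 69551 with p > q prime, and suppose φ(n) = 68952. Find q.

φ(n) = (p−1)(q−1) = n − (p+q) + 1, so p + q = 69551 − 68952 + 1 = 600.
p and q are the roots of t² − 600t + 69551 = 0.
Discriminant: 600² − 4·69551 = 360000 − 278204 = 81796; √81796 = 286.
q = (600 − 286)/2 = 157, p = (600 + 286)/2 = 443.
Check: 157 · 443 = 69551.

157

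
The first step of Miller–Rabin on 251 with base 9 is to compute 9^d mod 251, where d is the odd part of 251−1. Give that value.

251 − 1 = 250 = 2^1 · 125, so d = 125.
9^1 ≡ 9 (mod 251)
9^2 ≡ 9^2 = 81 ≡ 81 (mod 251)
9^4 ≡ 81^2 = 6561 ≡ 35 (mod 251)
9^8 ≡ 35^2 = 1225 ≡ 221 (mod 251)
9^16 ≡ 221^2 = 48841 ≡ 147 (mod 251)
9^32 ≡ 147^2 = 21609 ≡ 23 (mod 251)
9^64 ≡ 23^2 = 529 ≡ 27 (mod 251)
125 = 64 + 32 + 16 + 8 + 4 + 1 in binary powers of 2.
So 9^125 ≡ 27 · 23 · 147 · 221 · 35 · 9 ≡ 1 (mod 251).
Since 9^d ≡ 1 (mod 251), base 9 does not prove 251 composite.

1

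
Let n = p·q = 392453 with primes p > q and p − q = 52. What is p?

653

Since p = q + 52, we have 392453 = q(q + 52), so q² + 52q − 392453 = 0.
Discriminant: 52² + 4·392453 = 2704 + 1569812 = 1572516; √1572516 = 1254.
q = (−52 + 1254)/2 = 601, and p = q + 52 = 653.
Check: 601 · 653 = 392453.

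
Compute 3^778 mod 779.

214

3^1 ≡ 3 (mod 779)
3^2 ≡ 3^2 = 9 ≡ 9 (mod 779)
3^4 ≡ 9^2 = 81 ≡ 81 (mod 779)
3^8 ≡ 81^2 = 6561 ≡ 329 (mod 779)
3^16 ≡ 329^2 = 108241 ≡ 739 (mod 779)
3^32 ≡ 739^2 = 546121 ≡ 42 (mod 779)
3^64 ≡ 42^2 = 1764 ≡ 206 (mod 779)
3^128 ≡ 206^2 = 42436 ≡ 370 (mod 779)
3^256 ≡ 370^2 = 136900 ≡ 575 (mod 779)
3^512 ≡ 575^2 = 330625 ≡ 329 (mod 779)
778 = 512 + 256 + 8 + 2 in binary powers of 2.
So 3^778 ≡ 329 · 575 · 329 · 9 ≡ 214 (mod 779).
Since 214 ≠ 1, base 3 is a Fermat witness: 779 is composite.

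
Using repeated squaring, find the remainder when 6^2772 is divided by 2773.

6^1 ≡ 6 (mod 2773)
6^2 ≡ 6^2 = 36 ≡ 36 (mod 2773)
6^4 ≡ 36^2 = 1296 ≡ 1296 (mod 2773)
6^8 ≡ 1296^2 = 1679616 ≡ 1951 (mod 2773)
6^16 ≡ 1951^2 = 3806401 ≡ 1845 (mod 2773)
6^32 ≡ 1845^2 = 3404025 ≡ 1554 (mod 2773)
6^64 ≡ 1554^2 = 2414916 ≡ 2406 (mod 2773)
6^128 ≡ 2406^2 = 5788836 ≡ 1585 (mod 2773)
6^256 ≡ 1585^2 = 2512225 ≡ 2660 (mod 2773)
6^512 ≡ 2660^2 = 7075600 ≡ 1677 (mod 2773)
6^1024 ≡ 1677^2 = 2812329 ≡ 507 (mod 2773)
6^2048 ≡ 507^2 = 257049 ≡ 1933 (mod 2773)
2772 = 2048 + 512 + 128 + 64 + 16 + 4 in binary powers of 2.
So 6^2772 ≡ 1933 · 1677 · 1585 · 2406 · 1845 · 1296 ≡ 789 (mod 2773).
Since 789 ≠ 1, base 6 is a Fermat witness: 2773 is composite.

789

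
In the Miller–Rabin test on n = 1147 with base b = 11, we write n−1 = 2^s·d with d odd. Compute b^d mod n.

184

1147 − 1 = 1146 = 2^1 · 573, so d = 573.
11^1 ≡ 11 (mod 1147)
11^2 ≡ 11^2 = 121 ≡ 121 (mod 1147)
11^4 ≡ 121^2 = 14641 ≡ 877 (mod 1147)
11^8 ≡ 877^2 = 769129 ≡ 639 (mod 1147)
11^16 ≡ 639^2 = 408321 ≡ 1136 (mod 1147)
11^32 ≡ 1136^2 = 1290496 ≡ 121 (mod 1147)
11^64 ≡ 121^2 = 14641 ≡ 877 (mod 1147)
11^128 ≡ 877^2 = 769129 ≡ 639 (mod 1147)
11^256 ≡ 639^2 = 408321 ≡ 1136 (mod 1147)
11^512 ≡ 1136^2 = 1290496 ≡ 121 (mod 1147)
573 = 512 + 32 + 16 + 8 + 4 + 1 in binary powers of 2.
So 11^573 ≡ 121 · 121 · 1136 · 639 · 877 · 11 ≡ 184 (mod 1147).
Squaring chain: 184; never reaches −1, so base 11 is a Miller–Rabin witness that 1147 is composite.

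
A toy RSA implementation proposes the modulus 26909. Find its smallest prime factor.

26909 is odd.
Digit sum 26, not divisible by 3.
Ends in 9: not divisible by 5.
7: 26909 = 7·3844 + 1
11: 26909 = 11·2446 + 3
13: 26909 = 13·2069 + 12
17: 26909 = 17·1582 + 15
19: 26909 = 19·1416 + 5
23: 26909 = 23·1169 + 22
29: 26909 = 29·927 + 26
31: 26909 = 31·868 + 1
37: 26909 = 37·727 + 10
41: 26909 = 41·656 + 13
43: 26909 = 43·625 + 34
47: 26909 = 47·572 + 25
53: 26909 = 53·507 + 38
59: 26909 = 59·456 + 5
61: 26909 = 61·441 + 8
67: 26909 = 67·401 + 42
71: 26909 = 71·379

71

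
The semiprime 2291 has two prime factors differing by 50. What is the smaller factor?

Since p = q + 50, we have 2291 = q(q + 50), so q² + 50q − 2291 = 0.
Discriminant: 50² + 4·2291 = 2500 + 9164 = 11664; √11664 = 108.
q = (−50 + 108)/2 = 29, and p = q + 50 = 79.
Check: 29 · 79 = 2291.

29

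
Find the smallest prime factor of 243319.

243319 is odd.
Digit sum 22, not divisible by 3.
Ends in 9: not divisible by 5.
7: 243319 = 7·34759 + 6
11: 243319 = 11·22119 + 10
13: 243319 = 13·18716 + 11
17: 243319 = 17·14312 + 15
19: 243319 = 19·12806 + 5
23: 243319 = 23·10579 + 2
29: 243319 = 29·8390 + 9
31: 243319 = 31·7849

31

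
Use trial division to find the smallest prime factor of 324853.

324853 is odd.
Digit sum 25, not divisible by 3.
Ends in 3: not divisible by 5.
7: 324853 = 7·46407 + 4
11: 324853 = 11·29532 + 1
13: 324853 = 13·24988 + 9
17: 324853 = 17·19109

17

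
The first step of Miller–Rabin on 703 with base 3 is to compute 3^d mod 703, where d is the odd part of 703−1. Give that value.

703 − 1 = 702 = 2^1 · 351, so d = 351.
3^1 ≡ 3 (mod 703)
3^2 ≡ 3^2 = 9 ≡ 9 (mod 703)
3^4 ≡ 9^2 = 81 ≡ 81 (mod 703)
3^8 ≡ 81^2 = 6561 ≡ 234 (mod 703)
3^16 ≡ 234^2 = 54756 ≡ 625 (mod 703)
3^32 ≡ 625^2 = 390625 ≡ 460 (mod 703)
3^64 ≡ 460^2 = 211600 ≡ 700 (mod 703)
3^128 ≡ 700^2 = 490000 ≡ 9 (mod 703)
3^256 ≡ 9^2 = 81 ≡ 81 (mod 703)
351 = 256 + 64 + 16 + 8 + 4 + 2 + 1 in binary powers of 2.
So 3^351 ≡ 81 · 700 · 625 · 234 · 81 · 9 · 3 ≡ 702 (mod 703).
Since 3^d ≡ 702 (mod 703), base 3 does not prove 703 composite.

702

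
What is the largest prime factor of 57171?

59

57171 = 3 · 19057
19057 = 17 · 1121
1121 = 19 · 59
59 is prime.
So 57171 = 3 · 17 · 19 · 59; the largest prime factor is 59.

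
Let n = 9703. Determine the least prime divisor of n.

31

9703 is odd.
Digit sum 19, not divisible by 3.
Ends in 3: not divisible by 5.
7: 9703 = 7·1386 + 1
11: 9703 = 11·882 + 1
13: 9703 = 13·746 + 5
17: 9703 = 17·570 + 13
19: 9703 = 19·510 + 13
23: 9703 = 23·421 + 20
29: 9703 = 29·334 + 17
31: 9703 = 31·313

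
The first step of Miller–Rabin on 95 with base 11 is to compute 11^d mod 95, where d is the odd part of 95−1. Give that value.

95 − 1 = 94 = 2^1 · 47, so d = 47.
11^1 ≡ 11 (mod 95)
11^2 ≡ 11^2 = 121 ≡ 26 (mod 95)
11^4 ≡ 26^2 = 676 ≡ 11 (mod 95)
11^8 ≡ 11^2 = 121 ≡ 26 (mod 95)
11^16 ≡ 26^2 = 676 ≡ 11 (mod 95)
11^32 ≡ 11^2 = 121 ≡ 26 (mod 95)
47 = 32 + 8 + 4 + 2 + 1 in binary powers of 2.
So 11^47 ≡ 26 · 26 · 11 · 26 · 11 ≡ 26 (mod 95).
Squaring chain: 26; never reaches −1, so base 11 is a Miller–Rabin witness that 95 is composite.

26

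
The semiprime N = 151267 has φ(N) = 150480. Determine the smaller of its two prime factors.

φ(n) = (p−1)(q−1) = n − (p+q) + 1, so p + q = 151267 − 150480 + 1 = 788.
p and q are the roots of t² − 788t + 151267 = 0.
Discriminant: 788² − 4·151267 = 620944 − 605068 = 15876; √15876 = 126.
q = (788 − 126)/2 = 331, p = (788 + 126)/2 = 457.
Check: 331 · 457 = 151267.

331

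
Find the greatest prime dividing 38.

38 = 2 · 19
19 is prime.
So 38 = 2 · 19; the largest prime factor is 19.

19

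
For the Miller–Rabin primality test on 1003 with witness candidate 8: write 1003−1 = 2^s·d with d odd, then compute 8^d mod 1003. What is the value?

791

1003 − 1 = 1002 = 2^1 · 501, so d = 501.
8^1 ≡ 8 (mod 1003)
8^2 ≡ 8^2 = 64 ≡ 64 (mod 1003)
8^4 ≡ 64^2 = 4096 ≡ 84 (mod 1003)
8^8 ≡ 84^2 = 7056 ≡ 35 (mod 1003)
8^16 ≡ 35^2 = 1225 ≡ 222 (mod 1003)
8^32 ≡ 222^2 = 49284 ≡ 137 (mod 1003)
8^64 ≡ 137^2 = 18769 ≡ 715 (mod 1003)
8^128 ≡ 715^2 = 511225 ≡ 698 (mod 1003)
8^256 ≡ 698^2 = 487204 ≡ 749 (mod 1003)
501 = 256 + 128 + 64 + 32 + 16 + 4 + 1 in binary powers of 2.
So 8^501 ≡ 749 · 698 · 715 · 137 · 222 · 84 · 8 ≡ 791 (mod 1003).
Squaring chain: 791; never reaches −1, so base 8 is a Miller–Rabin witness that 1003 is composite.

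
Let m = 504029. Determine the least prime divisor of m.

31

504029 is odd.
Digit sum 20, not divisible by 3.
Ends in 9: not divisible by 5.
7: 504029 = 7·72004 + 1
11: 504029 = 11·45820 + 9
13: 504029 = 13·38771 + 6
17: 504029 = 17·29648 + 13
19: 504029 = 19·26527 + 16
23: 504029 = 23·21914 + 7
29: 504029 = 29·17380 + 9
31: 504029 = 31·16259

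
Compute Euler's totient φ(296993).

Factor: 296993 = 47 · 71 · 89.
φ(296993) = (47−1) · (71−1) · (89−1) = 46 · 70 · 88 = 283360.

283360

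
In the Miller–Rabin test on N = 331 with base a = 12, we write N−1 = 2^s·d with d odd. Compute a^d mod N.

331 − 1 = 330 = 2^1 · 165, so d = 165.
12^1 ≡ 12 (mod 331)
12^2 ≡ 12^2 = 144 ≡ 144 (mod 331)
12^4 ≡ 144^2 = 20736 ≡ 214 (mod 331)
12^8 ≡ 214^2 = 45796 ≡ 118 (mod 331)
12^16 ≡ 118^2 = 13924 ≡ 22 (mod 331)
12^32 ≡ 22^2 = 484 ≡ 153 (mod 331)
12^64 ≡ 153^2 = 23409 ≡ 239 (mod 331)
12^128 ≡ 239^2 = 57121 ≡ 189 (mod 331)
165 = 128 + 32 + 4 + 1 in binary powers of 2.
So 12^165 ≡ 189 · 153 · 214 · 12 ≡ 330 (mod 331).
Since 12^d ≡ 330 (mod 331), base 12 does not prove 331 composite.

330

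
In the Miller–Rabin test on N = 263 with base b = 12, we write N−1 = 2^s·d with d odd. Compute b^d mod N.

1

263 − 1 = 262 = 2^1 · 131, so d = 131.
12^1 ≡ 12 (mod 263)
12^2 ≡ 12^2 = 144 ≡ 144 (mod 263)
12^4 ≡ 144^2 = 20736 ≡ 222 (mod 263)
12^8 ≡ 222^2 = 49284 ≡ 103 (mod 263)
12^16 ≡ 103^2 = 10609 ≡ 89 (mod 263)
12^32 ≡ 89^2 = 7921 ≡ 31 (mod 263)
12^64 ≡ 31^2 = 961 ≡ 172 (mod 263)
12^128 ≡ 172^2 = 29584 ≡ 128 (mod 263)
131 = 128 + 2 + 1 in binary powers of 2.
So 12^131 ≡ 128 · 144 · 12 ≡ 1 (mod 263).
Since 12^d ≡ 1 (mod 263), base 12 does not prove 263 composite.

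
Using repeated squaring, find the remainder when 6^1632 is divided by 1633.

6^1 ≡ 6 (mod 1633)
6^2 ≡ 6^2 = 36 ≡ 36 (mod 1633)
6^4 ≡ 36^2 = 1296 ≡ 1296 (mod 1633)
6^8 ≡ 1296^2 = 1679616 ≡ 892 (mod 1633)
6^16 ≡ 892^2 = 795664 ≡ 393 (mod 1633)
6^32 ≡ 393^2 = 154449 ≡ 947 (mod 1633)
6^64 ≡ 947^2 = 896809 ≡ 292 (mod 1633)
6^128 ≡ 292^2 = 85264 ≡ 348 (mod 1633)
6^256 ≡ 348^2 = 121104 ≡ 262 (mod 1633)
6^512 ≡ 262^2 = 68644 ≡ 58 (mod 1633)
6^1024 ≡ 58^2 = 3364 ≡ 98 (mod 1633)
1632 = 1024 + 512 + 64 + 32 in binary powers of 2.
So 6^1632 ≡ 98 · 58 · 292 · 947 ≡ 1549 (mod 1633).
Since 1549 ≠ 1, base 6 is a Fermat witness: 1633 is composite.

1549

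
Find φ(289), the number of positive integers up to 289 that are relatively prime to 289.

Factor: 289 = 17^2.
φ(289) = 17^1·(17−1) = 272.

272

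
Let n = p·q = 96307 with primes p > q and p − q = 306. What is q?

Since p = q + 306, we have 96307 = q(q + 306), so q² + 306q − 96307 = 0.
Discriminant: 306² + 4·96307 = 93636 + 385228 = 478864; √478864 = 692.
q = (−306 + 692)/2 = 193, and p = q + 306 = 499.
Check: 193 · 499 = 96307.

193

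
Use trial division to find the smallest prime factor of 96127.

96127 is odd.
Digit sum 25, not divisible by 3.
Ends in 7: not divisible by 5.
7: 96127 = 7·13732 + 3
11: 96127 = 11·8738 + 9
13: 96127 = 13·7394 + 5
17: 96127 = 17·5654 + 9
19: 96127 = 19·5059 + 6
23: 96127 = 23·4179 + 10
29: 96127 = 29·3314 + 21
31: 96127 = 31·3100 + 27
37: 96127 = 37·2598 + 1
41: 96127 = 41·2344 + 23
43: 96127 = 43·2235 + 22
47: 96127 = 47·2045 + 12
53: 96127 = 53·1813 + 38
59: 96127 = 59·1629 + 16
61: 96127 = 61·1575 + 52
67: 96127 = 67·1434 + 49
71: 96127 = 71·1353 + 64
73: 96127 = 73·1316 + 59
79: 96127 = 79·1216 + 63
83: 96127 = 83·1158 + 13
89: 96127 = 89·1080 + 7
97: 96127 = 97·991

97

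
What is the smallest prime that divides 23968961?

71

23968961 is odd.
Digit sum 44, not divisible by 3.
Ends in 1: not divisible by 5.
7: 23968961 = 7·3424137 + 2
11: 23968961 = 11·2178996 + 5
13: 23968961 = 13·1843766 + 3
17: 23968961 = 17·1409938 + 15
19: 23968961 = 19·1261524 + 5
23: 23968961 = 23·1042128 + 17
29: 23968961 = 29·826515 + 26
31: 23968961 = 31·773192 + 9
37: 23968961 = 37·647809 + 28
41: 23968961 = 41·584608 + 33
43: 23968961 = 43·557417 + 30
47: 23968961 = 47·509977 + 42
53: 23968961 = 53·452244 + 29
59: 23968961 = 59·406253 + 34
61: 23968961 = 61·392933 + 48
67: 23968961 = 67·357745 + 46
71: 23968961 = 71·337591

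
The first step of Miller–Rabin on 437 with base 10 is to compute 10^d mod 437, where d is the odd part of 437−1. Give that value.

437 − 1 = 436 = 2^2 · 109, so d = 109.
10^1 ≡ 10 (mod 437)
10^2 ≡ 10^2 = 100 ≡ 100 (mod 437)
10^4 ≡ 100^2 = 10000 ≡ 386 (mod 437)
10^8 ≡ 386^2 = 148996 ≡ 416 (mod 437)
10^16 ≡ 416^2 = 173056 ≡ 4 (mod 437)
10^32 ≡ 4^2 = 16 ≡ 16 (mod 437)
10^64 ≡ 16^2 = 256 ≡ 256 (mod 437)
109 = 64 + 32 + 8 + 4 + 1 in binary powers of 2.
So 10^109 ≡ 256 · 16 · 416 · 386 · 10 ≡ 352 (mod 437).
Squaring chain: 352 → 233; never reaches −1, so base 10 is a Miller–Rabin witness that 437 is composite.

352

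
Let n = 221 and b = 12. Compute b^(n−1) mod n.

157

12^1 ≡ 12 (mod 221)
12^2 ≡ 12^2 = 144 ≡ 144 (mod 221)
12^4 ≡ 144^2 = 20736 ≡ 183 (mod 221)
12^8 ≡ 183^2 = 33489 ≡ 118 (mod 221)
12^16 ≡ 118^2 = 13924 ≡ 1 (mod 221)
12^32 ≡ 1^2 = 1 ≡ 1 (mod 221)
12^64 ≡ 1^2 = 1 ≡ 1 (mod 221)
12^128 ≡ 1^2 = 1 ≡ 1 (mod 221)
220 = 128 + 64 + 16 + 8 + 4 in binary powers of 2.
So 12^220 ≡ 1 · 1 · 1 · 118 · 183 ≡ 157 (mod 221).
Since 157 ≠ 1, base 12 is a Fermat witness: 221 is composite.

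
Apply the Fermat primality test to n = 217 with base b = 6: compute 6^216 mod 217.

1

6^1 ≡ 6 (mod 217)
6^2 ≡ 6^2 = 36 ≡ 36 (mod 217)
6^4 ≡ 36^2 = 1296 ≡ 211 (mod 217)
6^8 ≡ 211^2 = 44521 ≡ 36 (mod 217)
6^16 ≡ 36^2 = 1296 ≡ 211 (mod 217)
6^32 ≡ 211^2 = 44521 ≡ 36 (mod 217)
6^64 ≡ 36^2 = 1296 ≡ 211 (mod 217)
6^128 ≡ 211^2 = 44521 ≡ 36 (mod 217)
216 = 128 + 64 + 16 + 8 in binary powers of 2.
So 6^216 ≡ 36 · 211 · 211 · 36 ≡ 1 (mod 217).
Since the result is 1, base 6 gives no evidence that 217 is composite.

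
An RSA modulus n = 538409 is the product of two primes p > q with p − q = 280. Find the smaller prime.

Since p = q + 280, we have 538409 = q(q + 280), so q² + 280q − 538409 = 0.
Discriminant: 280² + 4·538409 = 78400 + 2153636 = 2232036; √2232036 = 1494.
q = (−280 + 1494)/2 = 607, and p = q + 280 = 887.
Check: 607 · 887 = 538409.

607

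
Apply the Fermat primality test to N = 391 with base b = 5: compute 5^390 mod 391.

325

5^1 ≡ 5 (mod 391)
5^2 ≡ 5^2 = 25 ≡ 25 (mod 391)
5^4 ≡ 25^2 = 625 ≡ 234 (mod 391)
5^8 ≡ 234^2 = 54756 ≡ 16 (mod 391)
5^16 ≡ 16^2 = 256 ≡ 256 (mod 391)
5^32 ≡ 256^2 = 65536 ≡ 239 (mod 391)
5^64 ≡ 239^2 = 57121 ≡ 35 (mod 391)
5^128 ≡ 35^2 = 1225 ≡ 52 (mod 391)
5^256 ≡ 52^2 = 2704 ≡ 358 (mod 391)
390 = 256 + 128 + 4 + 2 in binary powers of 2.
So 5^390 ≡ 358 · 52 · 234 · 25 ≡ 325 (mod 391).
Since 325 ≠ 1, base 5 is a Fermat witness: 391 is composite.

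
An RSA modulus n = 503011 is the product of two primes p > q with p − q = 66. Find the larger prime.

Since p = q + 66, we have 503011 = q(q + 66), so q² + 66q − 503011 = 0.
Discriminant: 66² + 4·503011 = 4356 + 2012044 = 2016400; √2016400 = 1420.
q = (−66 + 1420)/2 = 677, and p = q + 66 = 743.
Check: 677 · 743 = 503011.

743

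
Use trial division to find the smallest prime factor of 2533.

2533 is odd.
Digit sum 13, not divisible by 3.
Ends in 3: not divisible by 5.
7: 2533 = 7·361 + 6
11: 2533 = 11·230 + 3
13: 2533 = 13·194 + 11
17: 2533 = 17·149

17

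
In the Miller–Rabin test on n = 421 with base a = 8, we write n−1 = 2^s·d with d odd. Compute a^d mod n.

392

421 − 1 = 420 = 2^2 · 105, so d = 105.
8^1 ≡ 8 (mod 421)
8^2 ≡ 8^2 = 64 ≡ 64 (mod 421)
8^4 ≡ 64^2 = 4096 ≡ 307 (mod 421)
8^8 ≡ 307^2 = 94249 ≡ 366 (mod 421)
8^16 ≡ 366^2 = 133956 ≡ 78 (mod 421)
8^32 ≡ 78^2 = 6084 ≡ 190 (mod 421)
8^64 ≡ 190^2 = 36100 ≡ 315 (mod 421)
105 = 64 + 32 + 8 + 1 in binary powers of 2.
So 8^105 ≡ 315 · 190 · 366 · 8 ≡ 392 (mod 421).
Squaring chain: 392 → 420; reaches −1, so base 8 does not prove 421 composite.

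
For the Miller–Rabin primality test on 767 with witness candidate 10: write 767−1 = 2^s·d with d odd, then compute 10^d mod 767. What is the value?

767 − 1 = 766 = 2^1 · 383, so d = 383.
10^1 ≡ 10 (mod 767)
10^2 ≡ 10^2 = 100 ≡ 100 (mod 767)
10^4 ≡ 100^2 = 10000 ≡ 29 (mod 767)
10^8 ≡ 29^2 = 841 ≡ 74 (mod 767)
10^16 ≡ 74^2 = 5476 ≡ 107 (mod 767)
10^32 ≡ 107^2 = 11449 ≡ 711 (mod 767)
10^64 ≡ 711^2 = 505521 ≡ 68 (mod 767)
10^128 ≡ 68^2 = 4624 ≡ 22 (mod 767)
10^256 ≡ 22^2 = 484 ≡ 484 (mod 767)
383 = 256 + 64 + 32 + 16 + 8 + 4 + 2 + 1 in binary powers of 2.
So 10^383 ≡ 484 · 68 · 711 · 107 · 74 · 29 · 100 · 10 ≡ 758 (mod 767).
Squaring chain: 758; never reaches −1, so base 10 is a Miller–Rabin witness that 767 is composite.

758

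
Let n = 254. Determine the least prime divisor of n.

254 is even: 2 divides it.

2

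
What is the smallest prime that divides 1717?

1717 is odd.
Digit sum 16, not divisible by 3.
Ends in 7: not divisible by 5.
7: 1717 = 7·245 + 2
11: 1717 = 11·156 + 1
13: 1717 = 13·132 + 1
17: 1717 = 17·101

17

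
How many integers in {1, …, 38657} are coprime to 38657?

35280

Factor: 38657 = 29 · 31 · 43.
φ(38657) = (29−1) · (31−1) · (43−1) = 28 · 30 · 42 = 35280.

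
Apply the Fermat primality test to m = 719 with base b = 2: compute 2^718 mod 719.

1

2^1 ≡ 2 (mod 719)
2^2 ≡ 2^2 = 4 ≡ 4 (mod 719)
2^4 ≡ 4^2 = 16 ≡ 16 (mod 719)
2^8 ≡ 16^2 = 256 ≡ 256 (mod 719)
2^16 ≡ 256^2 = 65536 ≡ 107 (mod 719)
2^32 ≡ 107^2 = 11449 ≡ 664 (mod 719)
2^64 ≡ 664^2 = 440896 ≡ 149 (mod 719)
2^128 ≡ 149^2 = 22201 ≡ 631 (mod 719)
2^256 ≡ 631^2 = 398161 ≡ 554 (mod 719)
2^512 ≡ 554^2 = 306916 ≡ 622 (mod 719)
718 = 512 + 128 + 64 + 8 + 4 + 2 in binary powers of 2.
So 2^718 ≡ 622 · 631 · 149 · 256 · 16 · 4 ≡ 1 (mod 719).
Since the result is 1, base 2 gives no evidence that 719 is composite.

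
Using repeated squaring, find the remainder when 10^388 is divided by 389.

1

10^1 ≡ 10 (mod 389)
10^2 ≡ 10^2 = 100 ≡ 100 (mod 389)
10^4 ≡ 100^2 = 10000 ≡ 275 (mod 389)
10^8 ≡ 275^2 = 75625 ≡ 159 (mod 389)
10^16 ≡ 159^2 = 25281 ≡ 385 (mod 389)
10^32 ≡ 385^2 = 148225 ≡ 16 (mod 389)
10^64 ≡ 16^2 = 256 ≡ 256 (mod 389)
10^128 ≡ 256^2 = 65536 ≡ 184 (mod 389)
10^256 ≡ 184^2 = 33856 ≡ 13 (mod 389)
388 = 256 + 128 + 4 in binary powers of 2.
So 10^388 ≡ 13 · 184 · 275 ≡ 1 (mod 389).
Since the result is 1, base 10 gives no evidence that 389 is composite.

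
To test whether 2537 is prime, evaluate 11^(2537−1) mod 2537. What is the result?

1067

11^1 ≡ 11 (mod 2537)
11^2 ≡ 11^2 = 121 ≡ 121 (mod 2537)
11^4 ≡ 121^2 = 14641 ≡ 1956 (mod 2537)
11^8 ≡ 1956^2 = 3825936 ≡ 140 (mod 2537)
11^16 ≡ 140^2 = 19600 ≡ 1841 (mod 2537)
11^32 ≡ 1841^2 = 3389281 ≡ 2386 (mod 2537)
11^64 ≡ 2386^2 = 5692996 ≡ 2505 (mod 2537)
11^128 ≡ 2505^2 = 6275025 ≡ 1024 (mod 2537)
11^256 ≡ 1024^2 = 1048576 ≡ 795 (mod 2537)
11^512 ≡ 795^2 = 632025 ≡ 312 (mod 2537)
11^1024 ≡ 312^2 = 97344 ≡ 938 (mod 2537)
11^2048 ≡ 938^2 = 879844 ≡ 2042 (mod 2537)
2536 = 2048 + 256 + 128 + 64 + 32 + 8 in binary powers of 2.
So 11^2536 ≡ 2042 · 795 · 1024 · 2505 · 2386 · 140 ≡ 1067 (mod 2537).
Since 1067 ≠ 1, base 11 is a Fermat witness: 2537 is composite.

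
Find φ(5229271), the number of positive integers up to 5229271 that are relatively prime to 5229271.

Factor: 5229271 = 167 · 173 · 181.
φ(5229271) = (167−1) · (173−1) · (181−1) = 166 · 172 · 180 = 5139360.

5139360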